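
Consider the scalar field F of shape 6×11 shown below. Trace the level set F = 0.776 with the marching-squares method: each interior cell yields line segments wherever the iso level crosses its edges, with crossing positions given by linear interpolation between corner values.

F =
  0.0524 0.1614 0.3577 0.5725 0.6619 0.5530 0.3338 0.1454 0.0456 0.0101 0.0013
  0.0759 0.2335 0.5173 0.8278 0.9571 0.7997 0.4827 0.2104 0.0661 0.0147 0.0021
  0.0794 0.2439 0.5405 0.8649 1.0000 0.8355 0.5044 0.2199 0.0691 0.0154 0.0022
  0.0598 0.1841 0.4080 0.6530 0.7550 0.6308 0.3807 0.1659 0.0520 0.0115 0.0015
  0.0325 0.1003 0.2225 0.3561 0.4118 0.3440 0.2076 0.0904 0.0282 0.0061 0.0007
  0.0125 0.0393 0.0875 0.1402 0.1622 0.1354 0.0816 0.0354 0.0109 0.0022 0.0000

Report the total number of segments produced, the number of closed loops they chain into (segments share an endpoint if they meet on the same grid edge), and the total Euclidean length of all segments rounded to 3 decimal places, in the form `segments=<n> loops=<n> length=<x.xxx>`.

segments=10 loops=1 length=7.740

cell (0,2): code 0100 → (0.797,3.000)–(1.000,2.833)
cell (0,3): code 1100 → (0.387,4.000)–(0.797,3.000)
cell (0,4): code 1100 → (0.904,5.000)–(0.387,4.000)
cell (0,5): code 1000 → (1.000,5.075)–(0.904,5.000)
cell (1,2): code 0110 → (1.000,2.833)–(2.000,2.726)
cell (1,5): code 1001 → (2.000,5.180)–(1.000,5.075)
cell (2,2): code 0010 → (2.000,2.726)–(2.420,3.000)
cell (2,3): code 0011 → (2.420,3.000)–(2.914,4.000)
cell (2,4): code 0011 → (2.914,4.000)–(2.291,5.000)
cell (2,5): code 0001 → (2.291,5.000)–(2.000,5.180)
total: 10 segments, chained into 1 closed loop(s), length Σ = 7.739625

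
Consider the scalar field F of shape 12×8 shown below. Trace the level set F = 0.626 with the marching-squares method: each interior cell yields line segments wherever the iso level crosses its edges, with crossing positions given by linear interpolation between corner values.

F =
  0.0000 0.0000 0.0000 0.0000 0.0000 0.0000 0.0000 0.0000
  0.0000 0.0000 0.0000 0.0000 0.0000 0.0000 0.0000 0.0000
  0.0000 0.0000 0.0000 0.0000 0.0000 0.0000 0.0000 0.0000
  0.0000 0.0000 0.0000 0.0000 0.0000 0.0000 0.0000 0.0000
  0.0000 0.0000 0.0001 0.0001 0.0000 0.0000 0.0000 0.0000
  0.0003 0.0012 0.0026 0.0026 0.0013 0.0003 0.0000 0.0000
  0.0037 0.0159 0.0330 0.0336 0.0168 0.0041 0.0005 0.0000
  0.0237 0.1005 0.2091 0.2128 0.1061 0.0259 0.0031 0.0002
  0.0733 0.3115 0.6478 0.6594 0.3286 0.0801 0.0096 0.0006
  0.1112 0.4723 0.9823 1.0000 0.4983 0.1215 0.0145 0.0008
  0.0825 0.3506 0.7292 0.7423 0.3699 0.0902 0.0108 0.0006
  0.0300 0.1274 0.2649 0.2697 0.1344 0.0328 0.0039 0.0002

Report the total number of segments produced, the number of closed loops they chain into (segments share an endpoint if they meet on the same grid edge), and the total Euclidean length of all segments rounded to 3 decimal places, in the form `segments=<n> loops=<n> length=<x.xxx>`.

segments=10 loops=1 length=7.508

cell (7,1): code 0100 → (7.950,2.000)–(8.000,1.935)
cell (7,2): code 1100 → (7.925,3.000)–(7.950,2.000)
cell (7,3): code 1000 → (8.000,3.101)–(7.925,3.000)
cell (8,1): code 0110 → (8.000,1.935)–(9.000,1.301)
cell (8,3): code 1001 → (9.000,3.745)–(8.000,3.101)
cell (9,1): code 0110 → (9.000,1.301)–(10.000,1.727)
cell (9,3): code 1001 → (10.000,3.312)–(9.000,3.745)
cell (10,1): code 0010 → (10.000,1.727)–(10.222,2.000)
cell (10,2): code 0011 → (10.222,2.000)–(10.246,3.000)
cell (10,3): code 0001 → (10.246,3.000)–(10.000,3.312)
total: 10 segments, chained into 1 closed loop(s), length Σ = 7.507641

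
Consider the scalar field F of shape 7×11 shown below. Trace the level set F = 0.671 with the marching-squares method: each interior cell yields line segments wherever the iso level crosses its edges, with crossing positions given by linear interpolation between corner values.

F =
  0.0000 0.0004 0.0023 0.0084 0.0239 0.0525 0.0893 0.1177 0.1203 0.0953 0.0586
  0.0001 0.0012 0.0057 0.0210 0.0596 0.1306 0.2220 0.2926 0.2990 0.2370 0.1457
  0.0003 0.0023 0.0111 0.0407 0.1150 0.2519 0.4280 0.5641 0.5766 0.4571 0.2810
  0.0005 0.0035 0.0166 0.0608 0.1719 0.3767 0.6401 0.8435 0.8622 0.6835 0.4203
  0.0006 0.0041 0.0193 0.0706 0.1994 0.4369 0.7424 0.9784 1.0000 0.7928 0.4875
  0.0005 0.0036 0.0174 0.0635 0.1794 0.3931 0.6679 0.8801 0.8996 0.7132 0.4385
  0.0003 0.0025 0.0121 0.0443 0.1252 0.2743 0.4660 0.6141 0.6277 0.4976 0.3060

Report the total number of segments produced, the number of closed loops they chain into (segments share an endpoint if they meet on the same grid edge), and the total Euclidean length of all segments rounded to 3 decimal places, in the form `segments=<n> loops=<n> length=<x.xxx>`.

cell (2,6): code 0100 → (2.383,7.000)–(3.000,6.152)
cell (2,7): code 1100 → (2.331,8.000)–(2.383,7.000)
cell (2,8): code 1100 → (2.945,9.000)–(2.331,8.000)
cell (2,9): code 1000 → (3.000,9.047)–(2.945,9.000)
cell (3,5): code 0100 → (3.302,6.000)–(4.000,5.766)
cell (3,6): code 1110 → (3.000,6.152)–(3.302,6.000)
cell (3,9): code 1001 → (4.000,9.399)–(3.000,9.047)
cell (4,5): code 0010 → (4.000,5.766)–(4.958,6.000)
cell (4,6): code 0111 → (4.958,6.000)–(5.000,6.015)
cell (4,9): code 1001 → (5.000,9.154)–(4.000,9.399)
cell (5,6): code 0010 → (5.000,6.015)–(5.786,7.000)
cell (5,7): code 0011 → (5.786,7.000)–(5.841,8.000)
cell (5,8): code 0011 → (5.841,8.000)–(5.196,9.000)
cell (5,9): code 0001 → (5.196,9.000)–(5.000,9.154)
total: 14 segments, chained into 1 closed loop(s), length Σ = 11.191936

segments=14 loops=1 length=11.192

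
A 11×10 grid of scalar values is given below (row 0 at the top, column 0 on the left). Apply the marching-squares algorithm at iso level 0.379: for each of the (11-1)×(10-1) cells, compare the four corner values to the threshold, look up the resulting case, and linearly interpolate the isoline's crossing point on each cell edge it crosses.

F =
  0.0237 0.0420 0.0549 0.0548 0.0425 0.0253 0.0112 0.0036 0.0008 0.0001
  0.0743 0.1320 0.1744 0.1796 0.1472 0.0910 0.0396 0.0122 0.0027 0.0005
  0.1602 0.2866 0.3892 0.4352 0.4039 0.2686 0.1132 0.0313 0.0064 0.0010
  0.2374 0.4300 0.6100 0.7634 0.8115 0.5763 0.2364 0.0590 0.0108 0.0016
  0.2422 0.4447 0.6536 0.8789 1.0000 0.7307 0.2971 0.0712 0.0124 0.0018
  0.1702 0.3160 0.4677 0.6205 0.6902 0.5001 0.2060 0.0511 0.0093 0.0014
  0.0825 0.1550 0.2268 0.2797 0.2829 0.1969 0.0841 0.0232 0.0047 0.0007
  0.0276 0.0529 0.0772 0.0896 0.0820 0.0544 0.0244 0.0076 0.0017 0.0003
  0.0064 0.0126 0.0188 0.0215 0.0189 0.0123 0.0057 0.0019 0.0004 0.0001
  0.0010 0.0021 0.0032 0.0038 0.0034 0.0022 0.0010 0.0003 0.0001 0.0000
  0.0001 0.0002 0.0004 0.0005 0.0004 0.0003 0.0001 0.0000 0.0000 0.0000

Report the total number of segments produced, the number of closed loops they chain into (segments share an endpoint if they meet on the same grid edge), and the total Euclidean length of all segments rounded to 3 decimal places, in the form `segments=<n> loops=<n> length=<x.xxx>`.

segments=18 loops=1 length=14.386

cell (1,1): code 0100 → (1.953,2.000)–(2.000,1.901)
cell (1,2): code 1100 → (1.780,3.000)–(1.953,2.000)
cell (1,3): code 1100 → (1.903,4.000)–(1.780,3.000)
cell (1,4): code 1000 → (2.000,4.184)–(1.903,4.000)
cell (2,0): code 0100 → (2.644,1.000)–(3.000,0.735)
cell (2,1): code 1110 → (2.000,1.901)–(2.644,1.000)
cell (2,4): code 1101 → (2.359,5.000)–(2.000,4.184)
cell (2,5): code 1000 → (3.000,5.580)–(2.359,5.000)
cell (3,0): code 0110 → (3.000,0.735)–(4.000,0.676)
cell (3,5): code 1001 → (4.000,5.811)–(3.000,5.580)
cell (4,0): code 0010 → (4.000,0.676)–(4.510,1.000)
cell (4,1): code 0111 → (4.510,1.000)–(5.000,1.415)
cell (4,5): code 1001 → (5.000,5.412)–(4.000,5.811)
cell (5,1): code 0010 → (5.000,1.415)–(5.368,2.000)
cell (5,2): code 0011 → (5.368,2.000)–(5.709,3.000)
cell (5,3): code 0011 → (5.709,3.000)–(5.764,4.000)
cell (5,4): code 0011 → (5.764,4.000)–(5.399,5.000)
cell (5,5): code 0001 → (5.399,5.000)–(5.000,5.412)
total: 18 segments, chained into 1 closed loop(s), length Σ = 14.386089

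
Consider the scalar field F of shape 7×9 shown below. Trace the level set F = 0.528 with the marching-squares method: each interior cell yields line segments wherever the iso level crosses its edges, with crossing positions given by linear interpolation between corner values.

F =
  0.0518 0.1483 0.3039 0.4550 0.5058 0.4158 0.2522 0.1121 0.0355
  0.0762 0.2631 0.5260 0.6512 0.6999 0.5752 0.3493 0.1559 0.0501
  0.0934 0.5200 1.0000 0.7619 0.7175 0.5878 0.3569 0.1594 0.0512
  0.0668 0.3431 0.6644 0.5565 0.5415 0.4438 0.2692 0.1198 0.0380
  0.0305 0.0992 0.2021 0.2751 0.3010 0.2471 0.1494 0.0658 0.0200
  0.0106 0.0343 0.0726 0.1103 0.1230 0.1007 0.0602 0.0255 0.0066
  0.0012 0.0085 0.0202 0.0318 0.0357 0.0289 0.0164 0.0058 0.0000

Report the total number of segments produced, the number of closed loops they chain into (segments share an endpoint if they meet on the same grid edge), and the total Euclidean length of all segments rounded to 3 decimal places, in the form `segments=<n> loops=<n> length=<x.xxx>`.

cell (0,2): code 0100 → (0.372,3.000)–(1.000,2.016)
cell (0,3): code 1100 → (0.114,4.000)–(0.372,3.000)
cell (0,4): code 1100 → (0.704,5.000)–(0.114,4.000)
cell (0,5): code 1000 → (1.000,5.209)–(0.704,5.000)
cell (1,1): code 0100 → (1.004,2.000)–(2.000,1.017)
cell (1,2): code 1110 → (1.000,2.016)–(1.004,2.000)
cell (1,5): code 1001 → (2.000,5.259)–(1.000,5.209)
cell (2,1): code 0110 → (2.000,1.017)–(3.000,1.575)
cell (2,4): code 1011 → (3.000,4.138)–(2.415,5.000)
cell (2,5): code 0001 → (2.415,5.000)–(2.000,5.259)
cell (3,1): code 0010 → (3.000,1.575)–(3.295,2.000)
cell (3,2): code 0011 → (3.295,2.000)–(3.101,3.000)
cell (3,3): code 0011 → (3.101,3.000)–(3.056,4.000)
cell (3,4): code 0001 → (3.056,4.000)–(3.000,4.138)
total: 14 segments, chained into 1 closed loop(s), length Σ = 11.502627

segments=14 loops=1 length=11.503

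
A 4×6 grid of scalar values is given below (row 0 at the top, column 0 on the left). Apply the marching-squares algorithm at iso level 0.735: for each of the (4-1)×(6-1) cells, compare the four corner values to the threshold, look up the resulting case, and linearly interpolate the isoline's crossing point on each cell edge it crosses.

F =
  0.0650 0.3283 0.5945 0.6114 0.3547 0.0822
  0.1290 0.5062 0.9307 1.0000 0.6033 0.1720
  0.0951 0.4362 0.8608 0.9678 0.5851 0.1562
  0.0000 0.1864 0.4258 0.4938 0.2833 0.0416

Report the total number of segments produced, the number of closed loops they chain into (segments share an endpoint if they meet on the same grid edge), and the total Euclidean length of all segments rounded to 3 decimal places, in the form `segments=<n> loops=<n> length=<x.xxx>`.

cell (0,1): code 0100 → (0.418,2.000)–(1.000,1.539)
cell (0,2): code 1100 → (0.318,3.000)–(0.418,2.000)
cell (0,3): code 1000 → (1.000,3.668)–(0.318,3.000)
cell (1,1): code 0110 → (1.000,1.539)–(2.000,1.704)
cell (1,3): code 1001 → (2.000,3.608)–(1.000,3.668)
cell (2,1): code 0010 → (2.000,1.704)–(2.289,2.000)
cell (2,2): code 0011 → (2.289,2.000)–(2.491,3.000)
cell (2,3): code 0001 → (2.491,3.000)–(2.000,3.608)
total: 8 segments, chained into 1 closed loop(s), length Σ = 6.933418

segments=8 loops=1 length=6.933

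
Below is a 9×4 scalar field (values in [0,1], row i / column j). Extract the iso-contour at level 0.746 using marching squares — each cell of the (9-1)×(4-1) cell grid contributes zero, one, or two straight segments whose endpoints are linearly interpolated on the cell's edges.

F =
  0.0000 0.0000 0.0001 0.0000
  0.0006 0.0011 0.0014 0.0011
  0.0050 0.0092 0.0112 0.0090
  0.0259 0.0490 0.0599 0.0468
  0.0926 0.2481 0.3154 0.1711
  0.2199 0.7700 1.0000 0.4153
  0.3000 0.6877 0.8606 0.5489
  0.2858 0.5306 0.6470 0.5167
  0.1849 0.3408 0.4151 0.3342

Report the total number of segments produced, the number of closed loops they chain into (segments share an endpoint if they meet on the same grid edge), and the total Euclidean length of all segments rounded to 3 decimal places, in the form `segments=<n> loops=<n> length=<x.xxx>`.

cell (4,0): code 0100 → (4.954,1.000)–(5.000,0.956)
cell (4,1): code 1100 → (4.629,2.000)–(4.954,1.000)
cell (4,2): code 1000 → (5.000,2.434)–(4.629,2.000)
cell (5,0): code 0010 → (5.000,0.956)–(5.292,1.000)
cell (5,1): code 0111 → (5.292,1.000)–(6.000,1.337)
cell (5,2): code 1001 → (6.000,2.368)–(5.000,2.434)
cell (6,1): code 0010 → (6.000,1.337)–(6.537,2.000)
cell (6,2): code 0001 → (6.537,2.000)–(6.000,2.368)
total: 8 segments, chained into 1 closed loop(s), length Σ = 5.270946

segments=8 loops=1 length=5.271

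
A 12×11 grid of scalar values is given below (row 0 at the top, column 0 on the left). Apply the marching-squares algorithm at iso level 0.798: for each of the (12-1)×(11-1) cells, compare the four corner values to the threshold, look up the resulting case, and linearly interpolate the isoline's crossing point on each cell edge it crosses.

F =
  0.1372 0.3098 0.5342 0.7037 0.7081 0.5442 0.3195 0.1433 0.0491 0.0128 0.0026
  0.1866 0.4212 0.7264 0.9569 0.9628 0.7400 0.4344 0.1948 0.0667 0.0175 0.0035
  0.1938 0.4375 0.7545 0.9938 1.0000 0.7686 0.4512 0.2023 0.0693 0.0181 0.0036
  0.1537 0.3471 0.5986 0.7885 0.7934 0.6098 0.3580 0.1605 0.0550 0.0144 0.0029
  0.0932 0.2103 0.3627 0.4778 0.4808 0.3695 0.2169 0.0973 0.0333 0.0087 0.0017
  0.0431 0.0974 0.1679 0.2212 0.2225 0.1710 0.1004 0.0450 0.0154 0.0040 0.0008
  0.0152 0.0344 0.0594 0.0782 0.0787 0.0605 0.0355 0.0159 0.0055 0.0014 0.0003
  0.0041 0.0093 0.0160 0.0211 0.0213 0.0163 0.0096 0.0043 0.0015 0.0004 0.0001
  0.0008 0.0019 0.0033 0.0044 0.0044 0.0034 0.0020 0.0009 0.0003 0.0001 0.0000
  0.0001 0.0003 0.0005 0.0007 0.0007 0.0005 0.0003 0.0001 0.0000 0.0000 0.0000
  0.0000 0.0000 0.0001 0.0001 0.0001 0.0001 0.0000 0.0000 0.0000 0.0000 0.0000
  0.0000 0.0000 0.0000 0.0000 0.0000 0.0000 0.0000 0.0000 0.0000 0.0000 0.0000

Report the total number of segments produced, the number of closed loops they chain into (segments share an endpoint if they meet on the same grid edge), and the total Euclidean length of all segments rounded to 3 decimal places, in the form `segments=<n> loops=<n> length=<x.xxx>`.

segments=8 loops=1 length=8.500

cell (0,2): code 0100 → (0.372,3.000)–(1.000,2.311)
cell (0,3): code 1100 → (0.353,4.000)–(0.372,3.000)
cell (0,4): code 1000 → (1.000,4.740)–(0.353,4.000)
cell (1,2): code 0110 → (1.000,2.311)–(2.000,2.182)
cell (1,4): code 1001 → (2.000,4.873)–(1.000,4.740)
cell (2,2): code 0010 → (2.000,2.182)–(2.954,3.000)
cell (2,3): code 0011 → (2.954,3.000)–(2.978,4.000)
cell (2,4): code 0001 → (2.978,4.000)–(2.000,4.873)
total: 8 segments, chained into 1 closed loop(s), length Σ = 8.499906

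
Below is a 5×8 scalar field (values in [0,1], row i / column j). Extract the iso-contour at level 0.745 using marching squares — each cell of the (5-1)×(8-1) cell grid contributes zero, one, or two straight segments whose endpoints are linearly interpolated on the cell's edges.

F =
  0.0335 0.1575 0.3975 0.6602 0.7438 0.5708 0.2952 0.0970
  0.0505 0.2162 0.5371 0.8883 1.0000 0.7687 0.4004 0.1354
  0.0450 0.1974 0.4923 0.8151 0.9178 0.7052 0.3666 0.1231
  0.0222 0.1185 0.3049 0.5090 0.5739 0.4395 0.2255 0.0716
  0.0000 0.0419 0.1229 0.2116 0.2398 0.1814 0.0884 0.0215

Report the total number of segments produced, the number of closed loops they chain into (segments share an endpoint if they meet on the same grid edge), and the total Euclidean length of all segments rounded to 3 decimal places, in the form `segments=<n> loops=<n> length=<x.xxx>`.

cell (0,2): code 0100 → (0.372,3.000)–(1.000,2.592)
cell (0,3): code 1100 → (0.005,4.000)–(0.372,3.000)
cell (0,4): code 1100 → (0.880,5.000)–(0.005,4.000)
cell (0,5): code 1000 → (1.000,5.064)–(0.880,5.000)
cell (1,2): code 0110 → (1.000,2.592)–(2.000,2.783)
cell (1,4): code 1011 → (2.000,4.813)–(1.373,5.000)
cell (1,5): code 0001 → (1.373,5.000)–(1.000,5.064)
cell (2,2): code 0010 → (2.000,2.783)–(2.229,3.000)
cell (2,3): code 0011 → (2.229,3.000)–(2.502,4.000)
cell (2,4): code 0001 → (2.502,4.000)–(2.000,4.813)
total: 10 segments, chained into 1 closed loop(s), length Σ = 7.638251

segments=10 loops=1 length=7.638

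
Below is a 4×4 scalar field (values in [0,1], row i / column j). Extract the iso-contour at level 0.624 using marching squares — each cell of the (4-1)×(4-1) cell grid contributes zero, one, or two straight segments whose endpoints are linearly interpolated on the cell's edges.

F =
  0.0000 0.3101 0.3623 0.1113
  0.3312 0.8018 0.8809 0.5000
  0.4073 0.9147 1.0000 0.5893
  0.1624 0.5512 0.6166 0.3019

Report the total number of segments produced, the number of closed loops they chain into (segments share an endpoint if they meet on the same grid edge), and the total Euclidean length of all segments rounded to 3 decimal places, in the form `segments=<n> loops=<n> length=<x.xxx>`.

segments=8 loops=1 length=7.758

cell (0,0): code 0100 → (0.638,1.000)–(1.000,0.622)
cell (0,1): code 1100 → (0.505,2.000)–(0.638,1.000)
cell (0,2): code 1000 → (1.000,2.674)–(0.505,2.000)
cell (1,0): code 0110 → (1.000,0.622)–(2.000,0.427)
cell (1,2): code 1001 → (2.000,2.916)–(1.000,2.674)
cell (2,0): code 0010 → (2.000,0.427)–(2.800,1.000)
cell (2,1): code 0011 → (2.800,1.000)–(2.981,2.000)
cell (2,2): code 0001 → (2.981,2.000)–(2.000,2.916)
total: 8 segments, chained into 1 closed loop(s), length Σ = 7.757835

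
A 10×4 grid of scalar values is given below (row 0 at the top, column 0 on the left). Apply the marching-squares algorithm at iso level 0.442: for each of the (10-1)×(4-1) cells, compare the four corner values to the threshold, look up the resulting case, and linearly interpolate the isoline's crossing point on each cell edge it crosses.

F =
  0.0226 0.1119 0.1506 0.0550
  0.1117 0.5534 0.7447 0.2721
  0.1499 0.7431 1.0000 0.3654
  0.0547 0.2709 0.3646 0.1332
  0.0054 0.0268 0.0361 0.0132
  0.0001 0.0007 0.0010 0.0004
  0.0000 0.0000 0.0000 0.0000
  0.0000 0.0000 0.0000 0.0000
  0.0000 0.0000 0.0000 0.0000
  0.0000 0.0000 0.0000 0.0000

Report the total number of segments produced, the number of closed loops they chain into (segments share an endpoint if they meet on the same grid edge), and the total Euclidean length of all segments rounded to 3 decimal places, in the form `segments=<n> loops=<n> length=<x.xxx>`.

segments=8 loops=1 length=7.354

cell (0,0): code 0100 → (0.748,1.000)–(1.000,0.748)
cell (0,1): code 1100 → (0.490,2.000)–(0.748,1.000)
cell (0,2): code 1000 → (1.000,2.640)–(0.490,2.000)
cell (1,0): code 0110 → (1.000,0.748)–(2.000,0.492)
cell (1,2): code 1001 → (2.000,2.879)–(1.000,2.640)
cell (2,0): code 0010 → (2.000,0.492)–(2.638,1.000)
cell (2,1): code 0011 → (2.638,1.000)–(2.878,2.000)
cell (2,2): code 0001 → (2.878,2.000)–(2.000,2.879)
total: 8 segments, chained into 1 closed loop(s), length Σ = 7.354208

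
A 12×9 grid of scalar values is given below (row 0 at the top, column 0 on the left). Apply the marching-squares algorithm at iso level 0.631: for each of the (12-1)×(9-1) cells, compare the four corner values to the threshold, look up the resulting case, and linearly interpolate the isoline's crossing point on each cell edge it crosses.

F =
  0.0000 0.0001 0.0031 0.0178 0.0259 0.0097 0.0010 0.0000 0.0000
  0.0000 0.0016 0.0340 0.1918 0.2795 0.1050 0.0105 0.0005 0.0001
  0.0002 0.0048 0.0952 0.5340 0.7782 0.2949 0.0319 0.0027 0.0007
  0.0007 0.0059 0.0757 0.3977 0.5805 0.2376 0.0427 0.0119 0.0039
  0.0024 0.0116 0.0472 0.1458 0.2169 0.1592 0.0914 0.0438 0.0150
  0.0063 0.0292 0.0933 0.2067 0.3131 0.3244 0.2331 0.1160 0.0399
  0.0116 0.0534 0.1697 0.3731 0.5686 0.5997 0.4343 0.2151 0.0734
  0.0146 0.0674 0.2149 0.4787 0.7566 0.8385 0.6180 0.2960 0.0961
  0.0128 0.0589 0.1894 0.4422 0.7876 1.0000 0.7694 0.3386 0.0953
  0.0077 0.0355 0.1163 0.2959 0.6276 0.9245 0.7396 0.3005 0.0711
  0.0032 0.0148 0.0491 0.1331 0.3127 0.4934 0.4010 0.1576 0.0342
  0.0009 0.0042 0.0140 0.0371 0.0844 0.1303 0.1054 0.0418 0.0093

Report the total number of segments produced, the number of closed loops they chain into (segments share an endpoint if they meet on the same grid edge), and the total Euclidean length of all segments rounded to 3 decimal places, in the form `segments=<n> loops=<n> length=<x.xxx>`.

segments=16 loops=2 length=12.812

cell (1,3): code 0100 → (1.705,4.000)–(2.000,3.397)
cell (1,4): code 1000 → (2.000,4.305)–(1.705,4.000)
cell (2,3): code 0010 → (2.000,3.397)–(2.745,4.000)
cell (2,4): code 0001 → (2.745,4.000)–(2.000,4.305)
cell (6,3): code 0100 → (6.332,4.000)–(7.000,3.548)
cell (6,4): code 1100 → (6.131,5.000)–(6.332,4.000)
cell (6,5): code 1000 → (7.000,5.941)–(6.131,5.000)
cell (7,3): code 0110 → (7.000,3.548)–(8.000,3.547)
cell (7,5): code 1101 → (7.086,6.000)–(7.000,5.941)
cell (7,6): code 1000 → (8.000,6.321)–(7.086,6.000)
cell (8,3): code 0010 → (8.000,3.547)–(8.979,4.000)
cell (8,4): code 0111 → (8.979,4.000)–(9.000,4.011)
cell (8,6): code 1001 → (9.000,6.247)–(8.000,6.321)
cell (9,4): code 0010 → (9.000,4.011)–(9.681,5.000)
cell (9,5): code 0011 → (9.681,5.000)–(9.321,6.000)
cell (9,6): code 0001 → (9.321,6.000)–(9.000,6.247)
total: 16 segments, chained into 2 closed loop(s), length Σ = 12.811975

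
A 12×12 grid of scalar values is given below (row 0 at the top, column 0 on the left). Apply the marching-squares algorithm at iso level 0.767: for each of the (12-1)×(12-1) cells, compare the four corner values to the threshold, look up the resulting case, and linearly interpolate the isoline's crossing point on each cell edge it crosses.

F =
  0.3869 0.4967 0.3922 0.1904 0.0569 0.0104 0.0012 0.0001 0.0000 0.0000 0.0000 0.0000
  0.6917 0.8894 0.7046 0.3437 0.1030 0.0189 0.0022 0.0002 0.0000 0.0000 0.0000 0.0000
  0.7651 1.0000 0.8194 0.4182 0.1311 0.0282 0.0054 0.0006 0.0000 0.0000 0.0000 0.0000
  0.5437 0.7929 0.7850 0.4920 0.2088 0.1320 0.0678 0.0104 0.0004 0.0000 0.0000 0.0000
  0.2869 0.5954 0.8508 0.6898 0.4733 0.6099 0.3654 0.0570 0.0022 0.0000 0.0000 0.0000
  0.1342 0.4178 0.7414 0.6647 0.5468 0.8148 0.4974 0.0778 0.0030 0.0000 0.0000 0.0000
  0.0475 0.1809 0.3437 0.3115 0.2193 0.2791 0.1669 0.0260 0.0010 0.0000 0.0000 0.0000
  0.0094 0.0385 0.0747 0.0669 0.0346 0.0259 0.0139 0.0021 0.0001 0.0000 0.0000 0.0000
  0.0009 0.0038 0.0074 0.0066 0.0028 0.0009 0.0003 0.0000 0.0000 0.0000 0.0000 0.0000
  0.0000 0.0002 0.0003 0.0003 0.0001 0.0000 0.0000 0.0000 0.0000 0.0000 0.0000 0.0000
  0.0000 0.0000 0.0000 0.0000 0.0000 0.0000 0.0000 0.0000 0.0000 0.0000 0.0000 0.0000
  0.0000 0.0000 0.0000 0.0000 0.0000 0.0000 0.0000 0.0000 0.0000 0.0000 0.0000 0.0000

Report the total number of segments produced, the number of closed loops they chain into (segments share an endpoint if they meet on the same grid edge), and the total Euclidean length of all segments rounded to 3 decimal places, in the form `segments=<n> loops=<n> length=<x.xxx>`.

segments=16 loops=2 length=11.018

cell (0,0): code 0100 → (0.688,1.000)–(1.000,0.381)
cell (0,1): code 1000 → (1.000,1.662)–(0.688,1.000)
cell (1,0): code 0110 → (1.000,0.381)–(2.000,0.008)
cell (1,1): code 1101 → (1.544,2.000)–(1.000,1.662)
cell (1,2): code 1000 → (2.000,2.131)–(1.544,2.000)
cell (2,0): code 0110 → (2.000,0.008)–(3.000,0.896)
cell (2,2): code 1001 → (3.000,2.061)–(2.000,2.131)
cell (3,0): code 0010 → (3.000,0.896)–(3.131,1.000)
cell (3,1): code 0111 → (3.131,1.000)–(4.000,1.672)
cell (3,2): code 1001 → (4.000,2.520)–(3.000,2.061)
cell (4,1): code 0010 → (4.000,1.672)–(4.766,2.000)
cell (4,2): code 0001 → (4.766,2.000)–(4.000,2.520)
cell (4,4): code 0100 → (4.767,5.000)–(5.000,4.822)
cell (4,5): code 1000 → (5.000,5.151)–(4.767,5.000)
cell (5,4): code 0010 → (5.000,4.822)–(5.089,5.000)
cell (5,5): code 0001 → (5.089,5.000)–(5.000,5.151)
total: 16 segments, chained into 2 closed loop(s), length Σ = 11.018020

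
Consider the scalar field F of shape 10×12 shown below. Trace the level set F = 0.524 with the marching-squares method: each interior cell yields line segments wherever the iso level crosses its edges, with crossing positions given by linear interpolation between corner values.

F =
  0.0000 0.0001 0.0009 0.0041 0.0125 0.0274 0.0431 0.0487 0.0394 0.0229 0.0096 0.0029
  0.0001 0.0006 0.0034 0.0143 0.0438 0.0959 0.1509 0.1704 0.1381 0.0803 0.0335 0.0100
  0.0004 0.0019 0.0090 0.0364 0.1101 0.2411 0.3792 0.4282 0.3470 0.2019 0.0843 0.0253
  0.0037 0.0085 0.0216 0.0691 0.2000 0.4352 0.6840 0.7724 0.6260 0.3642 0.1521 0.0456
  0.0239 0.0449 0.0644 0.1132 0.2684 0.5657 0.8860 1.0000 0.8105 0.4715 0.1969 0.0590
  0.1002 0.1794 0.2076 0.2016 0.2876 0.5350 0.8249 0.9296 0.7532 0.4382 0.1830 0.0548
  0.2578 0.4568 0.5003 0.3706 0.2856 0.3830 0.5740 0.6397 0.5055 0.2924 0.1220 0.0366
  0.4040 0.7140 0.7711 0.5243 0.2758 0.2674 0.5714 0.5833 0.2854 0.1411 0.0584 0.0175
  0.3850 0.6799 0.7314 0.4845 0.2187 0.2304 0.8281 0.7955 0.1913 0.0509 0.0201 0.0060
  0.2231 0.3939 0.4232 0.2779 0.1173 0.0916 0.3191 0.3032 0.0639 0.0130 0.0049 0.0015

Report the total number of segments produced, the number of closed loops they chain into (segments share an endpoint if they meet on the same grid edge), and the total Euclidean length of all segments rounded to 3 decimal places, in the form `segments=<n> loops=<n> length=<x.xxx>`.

cell (2,5): code 0100 → (2.475,6.000)–(3.000,5.357)
cell (2,6): code 1100 → (2.278,7.000)–(2.475,6.000)
cell (2,7): code 1100 → (2.634,8.000)–(2.278,7.000)
cell (2,8): code 1000 → (3.000,8.390)–(2.634,8.000)
cell (3,4): code 0100 → (3.680,5.000)–(4.000,4.860)
cell (3,5): code 1110 → (3.000,5.357)–(3.680,5.000)
cell (3,8): code 1001 → (4.000,8.845)–(3.000,8.390)
cell (4,4): code 0110 → (4.000,4.860)–(5.000,4.956)
cell (4,8): code 1001 → (5.000,8.728)–(4.000,8.845)
cell (5,4): code 0010 → (5.000,4.956)–(5.072,5.000)
cell (5,5): code 0111 → (5.072,5.000)–(6.000,5.738)
cell (5,7): code 1011 → (6.000,7.862)–(5.925,8.000)
cell (5,8): code 0001 → (5.925,8.000)–(5.000,8.728)
cell (6,0): code 0100 → (6.261,1.000)–(7.000,0.387)
cell (6,1): code 1100 → (6.088,2.000)–(6.261,1.000)
cell (6,2): code 1100 → (6.998,3.000)–(6.088,2.000)
cell (6,3): code 1000 → (7.000,3.001)–(6.998,3.000)
cell (6,5): code 0110 → (6.000,5.738)–(7.000,5.844)
cell (6,7): code 1001 → (7.000,7.199)–(6.000,7.862)
cell (7,0): code 0110 → (7.000,0.387)–(8.000,0.471)
cell (7,2): code 1011 → (8.000,2.840)–(7.008,3.000)
cell (7,3): code 0001 → (7.008,3.000)–(7.000,3.001)
cell (7,5): code 0110 → (7.000,5.844)–(8.000,5.491)
cell (7,7): code 1001 → (8.000,7.449)–(7.000,7.199)
cell (8,0): code 0010 → (8.000,0.471)–(8.545,1.000)
cell (8,1): code 0011 → (8.545,1.000)–(8.673,2.000)
cell (8,2): code 0001 → (8.673,2.000)–(8.000,2.840)
cell (8,5): code 0010 → (8.000,5.491)–(8.597,6.000)
cell (8,6): code 0011 → (8.597,6.000)–(8.551,7.000)
cell (8,7): code 0001 → (8.551,7.000)–(8.000,7.449)
total: 30 segments, chained into 2 closed loop(s), length Σ = 25.260885

segments=30 loops=2 length=25.261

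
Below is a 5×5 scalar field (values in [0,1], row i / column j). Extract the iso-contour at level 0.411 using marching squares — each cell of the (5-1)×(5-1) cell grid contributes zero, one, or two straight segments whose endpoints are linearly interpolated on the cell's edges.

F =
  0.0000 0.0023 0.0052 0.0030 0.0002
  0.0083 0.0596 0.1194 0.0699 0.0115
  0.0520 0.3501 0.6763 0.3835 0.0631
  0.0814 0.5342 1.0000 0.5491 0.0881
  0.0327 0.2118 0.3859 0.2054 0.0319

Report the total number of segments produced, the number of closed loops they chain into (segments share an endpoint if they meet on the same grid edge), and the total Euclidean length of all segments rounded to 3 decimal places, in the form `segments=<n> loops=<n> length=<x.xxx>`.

cell (1,1): code 0100 → (1.524,2.000)–(2.000,1.187)
cell (1,2): code 1000 → (2.000,2.906)–(1.524,2.000)
cell (2,0): code 0100 → (2.331,1.000)–(3.000,0.728)
cell (2,1): code 1110 → (2.000,1.187)–(2.331,1.000)
cell (2,2): code 1101 → (2.166,3.000)–(2.000,2.906)
cell (2,3): code 1000 → (3.000,3.300)–(2.166,3.000)
cell (3,0): code 0010 → (3.000,0.728)–(3.382,1.000)
cell (3,1): code 0011 → (3.382,1.000)–(3.959,2.000)
cell (3,2): code 0011 → (3.959,2.000)–(3.402,3.000)
cell (3,3): code 0001 → (3.402,3.000)–(3.000,3.300)
total: 10 segments, chained into 1 closed loop(s), length Σ = 7.415001

segments=10 loops=1 length=7.415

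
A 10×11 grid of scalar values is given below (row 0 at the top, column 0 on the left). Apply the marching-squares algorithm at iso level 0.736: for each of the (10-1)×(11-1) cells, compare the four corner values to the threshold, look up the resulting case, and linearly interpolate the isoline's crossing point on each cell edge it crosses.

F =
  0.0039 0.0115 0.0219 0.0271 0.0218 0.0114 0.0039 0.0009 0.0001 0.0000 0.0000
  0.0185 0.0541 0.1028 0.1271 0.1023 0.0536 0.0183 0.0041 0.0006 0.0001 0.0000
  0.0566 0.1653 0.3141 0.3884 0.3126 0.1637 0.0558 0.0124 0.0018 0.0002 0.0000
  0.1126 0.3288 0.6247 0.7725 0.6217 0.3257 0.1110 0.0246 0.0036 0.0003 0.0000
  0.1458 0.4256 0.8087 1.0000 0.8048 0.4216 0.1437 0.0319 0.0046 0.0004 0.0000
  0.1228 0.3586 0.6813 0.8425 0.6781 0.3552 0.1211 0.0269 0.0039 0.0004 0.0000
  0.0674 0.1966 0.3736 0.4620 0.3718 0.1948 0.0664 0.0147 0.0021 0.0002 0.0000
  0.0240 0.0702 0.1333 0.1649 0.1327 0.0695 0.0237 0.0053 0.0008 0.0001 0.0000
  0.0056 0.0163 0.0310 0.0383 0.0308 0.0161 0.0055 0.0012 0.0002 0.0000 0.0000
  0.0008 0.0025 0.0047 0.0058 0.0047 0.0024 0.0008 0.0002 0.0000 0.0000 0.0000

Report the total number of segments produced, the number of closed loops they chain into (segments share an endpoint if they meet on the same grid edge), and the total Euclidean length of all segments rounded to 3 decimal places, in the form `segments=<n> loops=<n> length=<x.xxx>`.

cell (2,2): code 0100 → (2.905,3.000)–(3.000,2.753)
cell (2,3): code 1000 → (3.000,3.242)–(2.905,3.000)
cell (3,1): code 0100 → (3.605,2.000)–(4.000,1.810)
cell (3,2): code 1110 → (3.000,2.753)–(3.605,2.000)
cell (3,3): code 1101 → (3.624,4.000)–(3.000,3.242)
cell (3,4): code 1000 → (4.000,4.180)–(3.624,4.000)
cell (4,1): code 0010 → (4.000,1.810)–(4.571,2.000)
cell (4,2): code 0111 → (4.571,2.000)–(5.000,2.339)
cell (4,3): code 1011 → (5.000,3.648)–(4.543,4.000)
cell (4,4): code 0001 → (4.543,4.000)–(4.000,4.180)
cell (5,2): code 0010 → (5.000,2.339)–(5.280,3.000)
cell (5,3): code 0001 → (5.280,3.000)–(5.000,3.648)
total: 12 segments, chained into 1 closed loop(s), length Σ = 7.047940

segments=12 loops=1 length=7.048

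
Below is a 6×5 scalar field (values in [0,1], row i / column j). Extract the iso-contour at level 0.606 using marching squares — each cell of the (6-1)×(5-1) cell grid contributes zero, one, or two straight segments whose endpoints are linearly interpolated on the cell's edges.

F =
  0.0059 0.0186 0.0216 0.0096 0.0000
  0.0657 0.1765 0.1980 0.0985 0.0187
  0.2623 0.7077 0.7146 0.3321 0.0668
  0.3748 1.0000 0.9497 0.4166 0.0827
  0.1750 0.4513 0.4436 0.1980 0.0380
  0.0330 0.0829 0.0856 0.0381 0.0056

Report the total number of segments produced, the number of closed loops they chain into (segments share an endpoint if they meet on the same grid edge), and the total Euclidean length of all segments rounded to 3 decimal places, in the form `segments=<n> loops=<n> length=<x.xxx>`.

segments=8 loops=1 length=6.685

cell (1,0): code 0100 → (1.809,1.000)–(2.000,0.772)
cell (1,1): code 1100 → (1.790,2.000)–(1.809,1.000)
cell (1,2): code 1000 → (2.000,2.284)–(1.790,2.000)
cell (2,0): code 0110 → (2.000,0.772)–(3.000,0.370)
cell (2,2): code 1001 → (3.000,2.645)–(2.000,2.284)
cell (3,0): code 0010 → (3.000,0.370)–(3.718,1.000)
cell (3,1): code 0011 → (3.718,1.000)–(3.679,2.000)
cell (3,2): code 0001 → (3.679,2.000)–(3.000,2.645)
total: 8 segments, chained into 1 closed loop(s), length Σ = 6.684806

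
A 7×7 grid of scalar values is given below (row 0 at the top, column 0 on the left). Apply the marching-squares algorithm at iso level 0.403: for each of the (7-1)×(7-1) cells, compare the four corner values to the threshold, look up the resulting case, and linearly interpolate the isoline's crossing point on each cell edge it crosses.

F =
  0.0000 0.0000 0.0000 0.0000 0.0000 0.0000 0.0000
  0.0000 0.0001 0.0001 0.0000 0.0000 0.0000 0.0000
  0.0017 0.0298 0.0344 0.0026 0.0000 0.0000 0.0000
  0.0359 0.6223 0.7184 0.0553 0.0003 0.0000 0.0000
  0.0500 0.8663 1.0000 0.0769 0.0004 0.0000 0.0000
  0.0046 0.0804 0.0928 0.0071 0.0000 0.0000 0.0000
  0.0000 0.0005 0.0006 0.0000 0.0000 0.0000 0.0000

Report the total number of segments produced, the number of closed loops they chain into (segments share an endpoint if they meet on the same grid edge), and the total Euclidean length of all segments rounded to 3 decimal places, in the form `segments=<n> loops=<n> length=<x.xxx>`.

segments=8 loops=1 length=6.969

cell (2,0): code 0100 → (2.630,1.000)–(3.000,0.626)
cell (2,1): code 1100 → (2.539,2.000)–(2.630,1.000)
cell (2,2): code 1000 → (3.000,2.476)–(2.539,2.000)
cell (3,0): code 0110 → (3.000,0.626)–(4.000,0.432)
cell (3,2): code 1001 → (4.000,2.647)–(3.000,2.476)
cell (4,0): code 0010 → (4.000,0.432)–(4.590,1.000)
cell (4,1): code 0011 → (4.590,1.000)–(4.658,2.000)
cell (4,2): code 0001 → (4.658,2.000)–(4.000,2.647)
total: 8 segments, chained into 1 closed loop(s), length Σ = 6.969200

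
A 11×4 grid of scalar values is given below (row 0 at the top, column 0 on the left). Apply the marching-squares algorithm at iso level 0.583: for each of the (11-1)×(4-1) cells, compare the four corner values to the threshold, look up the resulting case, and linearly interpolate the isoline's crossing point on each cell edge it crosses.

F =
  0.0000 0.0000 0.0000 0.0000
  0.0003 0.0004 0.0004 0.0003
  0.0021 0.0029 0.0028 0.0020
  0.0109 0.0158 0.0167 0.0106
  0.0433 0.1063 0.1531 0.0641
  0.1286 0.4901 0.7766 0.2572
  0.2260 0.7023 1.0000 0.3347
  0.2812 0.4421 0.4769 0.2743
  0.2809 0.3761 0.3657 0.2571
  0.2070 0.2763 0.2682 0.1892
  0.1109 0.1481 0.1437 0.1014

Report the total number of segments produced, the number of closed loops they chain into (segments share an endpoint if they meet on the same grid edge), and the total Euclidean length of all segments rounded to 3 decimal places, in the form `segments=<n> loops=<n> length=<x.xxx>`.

segments=8 loops=1 length=6.013

cell (4,1): code 0100 → (4.689,2.000)–(5.000,1.324)
cell (4,2): code 1000 → (5.000,2.373)–(4.689,2.000)
cell (5,0): code 0100 → (5.438,1.000)–(6.000,0.750)
cell (5,1): code 1110 → (5.000,1.324)–(5.438,1.000)
cell (5,2): code 1001 → (6.000,2.627)–(5.000,2.373)
cell (6,0): code 0010 → (6.000,0.750)–(6.458,1.000)
cell (6,1): code 0011 → (6.458,1.000)–(6.797,2.000)
cell (6,2): code 0001 → (6.797,2.000)–(6.000,2.627)
total: 8 segments, chained into 1 closed loop(s), length Σ = 6.013150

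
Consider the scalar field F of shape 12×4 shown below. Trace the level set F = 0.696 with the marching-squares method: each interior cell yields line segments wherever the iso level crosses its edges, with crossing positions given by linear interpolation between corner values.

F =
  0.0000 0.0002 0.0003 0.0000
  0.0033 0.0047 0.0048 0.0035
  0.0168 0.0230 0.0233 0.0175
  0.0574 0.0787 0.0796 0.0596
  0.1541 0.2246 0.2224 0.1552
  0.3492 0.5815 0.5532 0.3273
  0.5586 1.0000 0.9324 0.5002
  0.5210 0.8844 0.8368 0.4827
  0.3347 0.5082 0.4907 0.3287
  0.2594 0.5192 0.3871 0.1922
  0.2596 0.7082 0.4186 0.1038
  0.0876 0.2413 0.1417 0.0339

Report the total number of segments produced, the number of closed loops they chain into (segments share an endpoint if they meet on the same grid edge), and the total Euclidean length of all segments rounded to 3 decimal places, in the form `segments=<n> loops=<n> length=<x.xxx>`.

cell (5,0): code 0100 → (5.274,1.000)–(6.000,0.311)
cell (5,1): code 1100 → (5.377,2.000)–(5.274,1.000)
cell (5,2): code 1000 → (6.000,2.547)–(5.377,2.000)
cell (6,0): code 0110 → (6.000,0.311)–(7.000,0.482)
cell (6,2): code 1001 → (7.000,2.398)–(6.000,2.547)
cell (7,0): code 0010 → (7.000,0.482)–(7.501,1.000)
cell (7,1): code 0011 → (7.501,1.000)–(7.407,2.000)
cell (7,2): code 0001 → (7.407,2.000)–(7.000,2.398)
cell (9,0): code 0100 → (9.935,1.000)–(10.000,0.973)
cell (9,1): code 1000 → (10.000,1.042)–(9.935,1.000)
cell (10,0): code 0010 → (10.000,0.973)–(10.026,1.000)
cell (10,1): code 0001 → (10.026,1.000)–(10.000,1.042)
total: 12 segments, chained into 2 closed loop(s), length Σ = 7.389624

segments=12 loops=2 length=7.390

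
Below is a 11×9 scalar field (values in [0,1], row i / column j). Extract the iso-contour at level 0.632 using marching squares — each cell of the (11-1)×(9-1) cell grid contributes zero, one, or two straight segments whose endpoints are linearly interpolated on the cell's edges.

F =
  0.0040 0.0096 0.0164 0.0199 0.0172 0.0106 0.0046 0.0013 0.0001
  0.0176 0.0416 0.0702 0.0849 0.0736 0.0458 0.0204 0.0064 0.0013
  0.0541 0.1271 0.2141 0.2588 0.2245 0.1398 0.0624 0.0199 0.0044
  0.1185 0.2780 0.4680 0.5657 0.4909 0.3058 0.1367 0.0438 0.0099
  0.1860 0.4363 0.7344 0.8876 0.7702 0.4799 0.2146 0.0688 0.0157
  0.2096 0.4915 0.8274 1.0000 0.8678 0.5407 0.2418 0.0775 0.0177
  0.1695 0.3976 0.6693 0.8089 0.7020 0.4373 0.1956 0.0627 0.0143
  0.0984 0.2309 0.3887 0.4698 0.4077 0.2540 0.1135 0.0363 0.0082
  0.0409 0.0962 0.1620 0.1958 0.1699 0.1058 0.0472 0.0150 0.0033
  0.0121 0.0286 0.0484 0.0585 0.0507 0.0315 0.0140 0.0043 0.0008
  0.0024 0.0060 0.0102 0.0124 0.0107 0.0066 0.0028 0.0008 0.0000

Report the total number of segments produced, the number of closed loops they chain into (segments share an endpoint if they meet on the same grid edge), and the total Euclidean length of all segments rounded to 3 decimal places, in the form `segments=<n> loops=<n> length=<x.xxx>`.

cell (3,1): code 0100 → (3.616,2.000)–(4.000,1.656)
cell (3,2): code 1100 → (3.206,3.000)–(3.616,2.000)
cell (3,3): code 1100 → (3.505,4.000)–(3.206,3.000)
cell (3,4): code 1000 → (4.000,4.476)–(3.505,4.000)
cell (4,1): code 0110 → (4.000,1.656)–(5.000,1.418)
cell (4,4): code 1001 → (5.000,4.721)–(4.000,4.476)
cell (5,1): code 0110 → (5.000,1.418)–(6.000,1.863)
cell (5,4): code 1001 → (6.000,4.264)–(5.000,4.721)
cell (6,1): code 0010 → (6.000,1.863)–(6.133,2.000)
cell (6,2): code 0011 → (6.133,2.000)–(6.522,3.000)
cell (6,3): code 0011 → (6.522,3.000)–(6.238,4.000)
cell (6,4): code 0001 → (6.238,4.000)–(6.000,4.264)
total: 12 segments, chained into 1 closed loop(s), length Σ = 10.236851

segments=12 loops=1 length=10.237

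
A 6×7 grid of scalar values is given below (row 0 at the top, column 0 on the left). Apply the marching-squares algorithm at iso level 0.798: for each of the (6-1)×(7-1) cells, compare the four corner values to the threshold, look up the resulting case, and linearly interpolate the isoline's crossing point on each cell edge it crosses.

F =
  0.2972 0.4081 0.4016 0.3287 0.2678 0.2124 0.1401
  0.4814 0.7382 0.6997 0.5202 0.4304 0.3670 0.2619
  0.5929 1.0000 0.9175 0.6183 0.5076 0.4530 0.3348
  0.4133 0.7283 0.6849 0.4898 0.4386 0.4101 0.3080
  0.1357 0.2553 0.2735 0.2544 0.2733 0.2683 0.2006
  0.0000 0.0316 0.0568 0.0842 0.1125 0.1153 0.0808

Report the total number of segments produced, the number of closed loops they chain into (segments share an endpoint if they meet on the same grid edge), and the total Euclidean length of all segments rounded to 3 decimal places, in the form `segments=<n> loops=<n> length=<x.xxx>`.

segments=6 loops=1 length=5.191

cell (1,0): code 0100 → (1.228,1.000)–(2.000,0.504)
cell (1,1): code 1100 → (1.451,2.000)–(1.228,1.000)
cell (1,2): code 1000 → (2.000,2.399)–(1.451,2.000)
cell (2,0): code 0010 → (2.000,0.504)–(2.743,1.000)
cell (2,1): code 0011 → (2.743,1.000)–(2.514,2.000)
cell (2,2): code 0001 → (2.514,2.000)–(2.000,2.399)
total: 6 segments, chained into 1 closed loop(s), length Σ = 5.191171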